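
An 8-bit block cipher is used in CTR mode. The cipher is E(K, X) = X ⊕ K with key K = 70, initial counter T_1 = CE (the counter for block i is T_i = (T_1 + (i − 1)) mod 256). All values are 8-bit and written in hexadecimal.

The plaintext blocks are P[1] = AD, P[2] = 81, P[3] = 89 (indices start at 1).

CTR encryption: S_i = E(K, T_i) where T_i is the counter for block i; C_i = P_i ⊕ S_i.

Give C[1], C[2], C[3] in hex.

C[1]: T = CE, S = E(K, T) = BE; AD ⊕ BE = 13.
C[2]: T = CF, S = E(K, T) = BF; 81 ⊕ BF = 3E.
C[3]: T = D0, S = E(K, T) = A0; 89 ⊕ A0 = 29.

C[1] = 13, C[2] = 3E, C[3] = 29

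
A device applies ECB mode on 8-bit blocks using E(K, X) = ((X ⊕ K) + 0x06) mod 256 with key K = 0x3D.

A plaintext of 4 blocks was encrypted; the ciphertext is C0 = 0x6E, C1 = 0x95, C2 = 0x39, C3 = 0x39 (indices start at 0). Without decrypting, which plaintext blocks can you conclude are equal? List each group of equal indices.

ECB encrypts each block independently with the same key, so equal ciphertext blocks imply equal plaintext blocks.
C2 = C3 = 0x39, so P2 = P3.

P2 = P3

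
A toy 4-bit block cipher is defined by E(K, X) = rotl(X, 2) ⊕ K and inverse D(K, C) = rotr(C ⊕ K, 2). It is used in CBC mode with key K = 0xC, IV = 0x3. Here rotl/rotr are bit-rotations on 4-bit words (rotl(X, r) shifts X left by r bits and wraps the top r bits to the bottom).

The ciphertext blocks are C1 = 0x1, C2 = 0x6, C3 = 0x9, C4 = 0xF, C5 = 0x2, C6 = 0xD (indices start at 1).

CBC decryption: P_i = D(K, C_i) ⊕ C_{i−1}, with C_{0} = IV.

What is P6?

P6: D(K, 0xD) = 0x4; 0x4 ⊕ 0x2 = 0x6.

P6 = 0x6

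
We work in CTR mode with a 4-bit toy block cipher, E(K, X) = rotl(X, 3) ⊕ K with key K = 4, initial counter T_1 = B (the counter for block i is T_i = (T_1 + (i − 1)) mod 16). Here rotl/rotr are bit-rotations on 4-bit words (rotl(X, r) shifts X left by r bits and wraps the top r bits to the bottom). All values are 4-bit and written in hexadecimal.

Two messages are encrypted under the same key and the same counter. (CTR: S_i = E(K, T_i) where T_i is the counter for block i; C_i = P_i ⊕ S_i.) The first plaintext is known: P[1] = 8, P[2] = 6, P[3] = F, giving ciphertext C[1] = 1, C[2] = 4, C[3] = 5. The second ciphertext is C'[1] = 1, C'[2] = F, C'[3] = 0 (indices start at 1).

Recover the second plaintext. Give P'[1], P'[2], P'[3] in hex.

In CTR with a reused counter, both messages share the same keystream S_i, so C_i ⊕ C'_i = P_i ⊕ P'_i and thus P'_i = P_i ⊕ C_i ⊕ C'_i.
P'[1]: 8 ⊕ 1 ⊕ 1 = 8.
P'[2]: 6 ⊕ 4 ⊕ F = D.
P'[3]: F ⊕ 5 ⊕ 0 = A.

P'[1] = 8, P'[2] = D, P'[3] = A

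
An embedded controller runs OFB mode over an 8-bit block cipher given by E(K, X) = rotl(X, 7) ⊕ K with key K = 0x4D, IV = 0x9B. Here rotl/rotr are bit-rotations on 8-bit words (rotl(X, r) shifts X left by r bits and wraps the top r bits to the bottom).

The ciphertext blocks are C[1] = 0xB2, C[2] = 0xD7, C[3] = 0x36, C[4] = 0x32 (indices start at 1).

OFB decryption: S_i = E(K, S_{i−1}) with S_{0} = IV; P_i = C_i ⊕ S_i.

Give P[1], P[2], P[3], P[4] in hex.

P[1]: S = E(K, 0x9B) = 0x80; 0xB2 ⊕ 0x80 = 0x32.
P[2]: S = E(K, 0x80) = 0x0D; 0xD7 ⊕ 0x0D = 0xDA.
P[3]: S = E(K, 0x0D) = 0xCB; 0x36 ⊕ 0xCB = 0xFD.
P[4]: S = E(K, 0xCB) = 0xA8; 0x32 ⊕ 0xA8 = 0x9A.

P[1] = 0x32, P[2] = 0xDA, P[3] = 0xFD, P[4] = 0x9A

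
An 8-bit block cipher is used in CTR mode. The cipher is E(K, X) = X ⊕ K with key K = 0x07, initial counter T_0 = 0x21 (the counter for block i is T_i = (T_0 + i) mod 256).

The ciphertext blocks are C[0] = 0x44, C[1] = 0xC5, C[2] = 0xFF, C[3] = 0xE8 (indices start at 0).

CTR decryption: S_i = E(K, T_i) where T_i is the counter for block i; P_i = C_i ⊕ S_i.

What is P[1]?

P[1]: T = 0x22, S = E(K, T) = 0x25; 0xC5 ⊕ 0x25 = 0xE0.

P[1] = 0xE0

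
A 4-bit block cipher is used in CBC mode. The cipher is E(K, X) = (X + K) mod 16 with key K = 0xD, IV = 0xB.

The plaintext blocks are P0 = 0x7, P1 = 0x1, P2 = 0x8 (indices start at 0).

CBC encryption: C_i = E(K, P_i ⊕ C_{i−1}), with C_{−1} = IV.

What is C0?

C0: P0 ⊕ 0xB = 0xC; E(K, 0xC) = 0x9.

C0 = 0x9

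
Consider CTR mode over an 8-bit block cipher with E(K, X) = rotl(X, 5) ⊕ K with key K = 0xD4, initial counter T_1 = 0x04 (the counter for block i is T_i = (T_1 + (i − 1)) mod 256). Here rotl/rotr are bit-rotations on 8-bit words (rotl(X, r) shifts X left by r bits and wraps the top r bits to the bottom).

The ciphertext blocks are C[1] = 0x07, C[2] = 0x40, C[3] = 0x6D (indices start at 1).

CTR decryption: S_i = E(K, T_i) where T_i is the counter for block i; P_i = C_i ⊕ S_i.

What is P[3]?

P[3] = 0x79

P[3]: T = 0x06, S = E(K, T) = 0x14; 0x6D ⊕ 0x14 = 0x79.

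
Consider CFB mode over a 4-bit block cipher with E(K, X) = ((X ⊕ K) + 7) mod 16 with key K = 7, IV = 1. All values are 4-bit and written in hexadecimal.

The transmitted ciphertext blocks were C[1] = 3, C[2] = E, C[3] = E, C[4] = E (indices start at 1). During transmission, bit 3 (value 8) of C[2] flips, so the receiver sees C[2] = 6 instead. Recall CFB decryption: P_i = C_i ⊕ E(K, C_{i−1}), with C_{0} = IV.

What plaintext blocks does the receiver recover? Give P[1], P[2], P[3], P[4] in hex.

P[1] = E, P[2] = D, P[3] = 6, P[4] = E

Only C[2] changed, to 6. In CFB, a change in C_i flips the same bit in P_i and garbles P_{i+1}. Decrypting the received ciphertext:
P[1]: E(K, 1) = D; 3 ⊕ D = E.
P[2]: E(K, 3) = B; 6 ⊕ B = D.
P[3]: E(K, 6) = 8; E ⊕ 8 = 6.
P[4]: E(K, E) = 0; E ⊕ 0 = E.
Blocks that differ from the original plaintext: P[2], P[3].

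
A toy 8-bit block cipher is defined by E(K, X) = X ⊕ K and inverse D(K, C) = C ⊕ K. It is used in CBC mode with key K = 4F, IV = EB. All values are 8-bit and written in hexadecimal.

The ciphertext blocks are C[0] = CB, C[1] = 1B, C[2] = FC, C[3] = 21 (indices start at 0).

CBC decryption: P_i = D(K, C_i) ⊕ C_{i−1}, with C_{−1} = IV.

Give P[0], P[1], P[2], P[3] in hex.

P[0]: D(K, CB) = 84; 84 ⊕ EB = 6F.
P[1]: D(K, 1B) = 54; 54 ⊕ CB = 9F.
P[2]: D(K, FC) = B3; B3 ⊕ 1B = A8.
P[3]: D(K, 21) = 6E; 6E ⊕ FC = 92.

P[0] = 6F, P[1] = 9F, P[2] = A8, P[3] = 92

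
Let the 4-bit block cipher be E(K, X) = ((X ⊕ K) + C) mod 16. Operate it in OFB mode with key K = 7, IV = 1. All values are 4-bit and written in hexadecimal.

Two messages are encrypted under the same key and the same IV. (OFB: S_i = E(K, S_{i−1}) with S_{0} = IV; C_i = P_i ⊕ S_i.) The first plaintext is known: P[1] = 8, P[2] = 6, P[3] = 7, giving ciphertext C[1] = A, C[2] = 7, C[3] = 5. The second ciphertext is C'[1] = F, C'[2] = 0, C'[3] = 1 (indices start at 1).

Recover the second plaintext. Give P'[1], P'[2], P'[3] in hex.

P'[1] = D, P'[2] = 1, P'[3] = 3

In OFB with a reused IV, both messages share the same keystream S_i, so C_i ⊕ C'_i = P_i ⊕ P'_i and thus P'_i = P_i ⊕ C_i ⊕ C'_i.
P'[1]: 8 ⊕ A ⊕ F = D.
P'[2]: 6 ⊕ 7 ⊕ 0 = 1.
P'[3]: 7 ⊕ 5 ⊕ 1 = 3.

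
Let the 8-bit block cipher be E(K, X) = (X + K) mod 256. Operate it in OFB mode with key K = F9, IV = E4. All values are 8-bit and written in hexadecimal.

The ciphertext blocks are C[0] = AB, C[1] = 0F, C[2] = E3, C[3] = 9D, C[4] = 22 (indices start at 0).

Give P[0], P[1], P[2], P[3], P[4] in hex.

P[0] = 76, P[1] = D9, P[2] = 2C, P[3] = 55, P[4] = E3

OFB decryption: S_i = E(K, S_{i−1}) with S_{−1} = IV; P_i = C_i ⊕ S_i.
P[0]: S = E(K, E4) = DD; AB ⊕ DD = 76.
P[1]: S = E(K, DD) = D6; 0F ⊕ D6 = D9.
P[2]: S = E(K, D6) = CF; E3 ⊕ CF = 2C.
P[3]: S = E(K, CF) = C8; 9D ⊕ C8 = 55.
P[4]: S = E(K, C8) = C1; 22 ⊕ C1 = E3.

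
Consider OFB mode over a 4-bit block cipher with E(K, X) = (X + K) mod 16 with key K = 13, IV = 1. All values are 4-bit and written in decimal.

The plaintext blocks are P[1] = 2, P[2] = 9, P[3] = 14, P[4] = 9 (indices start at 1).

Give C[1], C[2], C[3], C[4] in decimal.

OFB encryption: S_i = E(K, S_{i−1}) with S_{0} = IV; C_i = P_i ⊕ S_i.
C[1]: S = E(K, 1) = 14; 2 ⊕ 14 = 12.
C[2]: S = E(K, 14) = 11; 9 ⊕ 11 = 2.
C[3]: S = E(K, 11) = 8; 14 ⊕ 8 = 6.
C[4]: S = E(K, 8) = 5; 9 ⊕ 5 = 12.

C[1] = 12, C[2] = 2, C[3] = 6, C[4] = 12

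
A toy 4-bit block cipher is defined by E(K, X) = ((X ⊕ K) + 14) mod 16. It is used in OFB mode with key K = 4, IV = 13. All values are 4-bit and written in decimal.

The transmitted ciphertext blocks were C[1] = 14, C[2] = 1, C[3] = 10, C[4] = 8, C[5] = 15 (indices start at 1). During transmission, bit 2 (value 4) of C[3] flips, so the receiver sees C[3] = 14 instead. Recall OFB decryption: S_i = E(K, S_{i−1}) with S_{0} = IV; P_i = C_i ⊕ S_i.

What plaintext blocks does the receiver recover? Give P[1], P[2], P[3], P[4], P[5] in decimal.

P[1] = 9, P[2] = 0, P[3] = 13, P[4] = 13, P[5] = 0

Only C[3] changed, to 14. In OFB, a change in C_i flips the same bit in P_i only; the keystream is unaffected. Decrypting the received ciphertext:
P[1]: S = E(K, 13) = 7; 14 ⊕ 7 = 9.
P[2]: S = E(K, 7) = 1; 1 ⊕ 1 = 0.
P[3]: S = E(K, 1) = 3; 14 ⊕ 3 = 13.
P[4]: S = E(K, 3) = 5; 8 ⊕ 5 = 13.
P[5]: S = E(K, 5) = 15; 15 ⊕ 15 = 0.
Blocks that differ from the original plaintext: P[3].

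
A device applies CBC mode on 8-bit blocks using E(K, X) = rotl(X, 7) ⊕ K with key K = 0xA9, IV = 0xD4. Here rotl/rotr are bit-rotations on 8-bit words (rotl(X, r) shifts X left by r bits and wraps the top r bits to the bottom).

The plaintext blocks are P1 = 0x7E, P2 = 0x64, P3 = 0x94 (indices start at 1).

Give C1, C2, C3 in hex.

CBC encryption: C_i = E(K, P_i ⊕ C_{i−1}), with C_{0} = IV.
C1: P1 ⊕ 0xD4 = 0xAA; E(K, 0xAA) = 0xFC.
C2: P2 ⊕ 0xFC = 0x98; E(K, 0x98) = 0xE5.
C3: P3 ⊕ 0xE5 = 0x71; E(K, 0x71) = 0x11.

C1 = 0xFC, C2 = 0xE5, C3 = 0x11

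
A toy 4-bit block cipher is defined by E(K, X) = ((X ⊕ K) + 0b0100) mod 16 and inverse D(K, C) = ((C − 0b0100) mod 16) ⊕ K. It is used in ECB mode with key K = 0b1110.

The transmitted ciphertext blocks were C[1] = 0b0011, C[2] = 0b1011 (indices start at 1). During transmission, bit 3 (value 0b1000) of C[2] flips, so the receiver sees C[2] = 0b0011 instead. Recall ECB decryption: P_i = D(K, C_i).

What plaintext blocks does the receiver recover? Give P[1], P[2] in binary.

Only C[2] changed, to 0b0011. In ECB, a change in C_i affects only P_i. Decrypting the received ciphertext:
P[1]: D(K, 0b0011) = 0b0001.
P[2]: D(K, 0b0011) = 0b0001.
Blocks that differ from the original plaintext: P[2].

P[1] = 0b0001, P[2] = 0b0001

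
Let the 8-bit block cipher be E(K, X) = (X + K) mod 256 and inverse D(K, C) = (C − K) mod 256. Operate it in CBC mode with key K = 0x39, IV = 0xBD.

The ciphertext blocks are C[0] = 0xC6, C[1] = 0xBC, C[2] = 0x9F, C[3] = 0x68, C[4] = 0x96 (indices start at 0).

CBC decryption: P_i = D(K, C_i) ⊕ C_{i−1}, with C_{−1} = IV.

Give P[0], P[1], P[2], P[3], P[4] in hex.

P[0]: D(K, 0xC6) = 0x8D; 0x8D ⊕ 0xBD = 0x30.
P[1]: D(K, 0xBC) = 0x83; 0x83 ⊕ 0xC6 = 0x45.
P[2]: D(K, 0x9F) = 0x66; 0x66 ⊕ 0xBC = 0xDA.
P[3]: D(K, 0x68) = 0x2F; 0x2F ⊕ 0x9F = 0xB0.
P[4]: D(K, 0x96) = 0x5D; 0x5D ⊕ 0x68 = 0x35.

P[0] = 0x30, P[1] = 0x45, P[2] = 0xDA, P[3] = 0xB0, P[4] = 0x35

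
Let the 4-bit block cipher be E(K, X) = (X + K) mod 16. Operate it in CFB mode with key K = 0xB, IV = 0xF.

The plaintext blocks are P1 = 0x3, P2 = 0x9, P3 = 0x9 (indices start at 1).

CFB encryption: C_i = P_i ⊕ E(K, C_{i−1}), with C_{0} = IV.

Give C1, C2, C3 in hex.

C1: E(K, 0xF) = 0xA; 0x3 ⊕ 0xA = 0x9.
C2: E(K, 0x9) = 0x4; 0x9 ⊕ 0x4 = 0xD.
C3: E(K, 0xD) = 0x8; 0x9 ⊕ 0x8 = 0x1.

C1 = 0x9, C2 = 0xD, C3 = 0x1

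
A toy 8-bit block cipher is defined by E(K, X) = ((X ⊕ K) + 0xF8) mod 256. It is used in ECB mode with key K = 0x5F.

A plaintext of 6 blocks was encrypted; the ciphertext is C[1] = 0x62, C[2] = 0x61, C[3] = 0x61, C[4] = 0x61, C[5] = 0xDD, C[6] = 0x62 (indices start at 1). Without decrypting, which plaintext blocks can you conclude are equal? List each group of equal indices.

P[1] = P[6]; P[2] = P[3] = P[4]

ECB encrypts each block independently with the same key, so equal ciphertext blocks imply equal plaintext blocks.
C[1] = C[6] = 0x62, so P[1] = P[6].
C[2] = C[3] = C[4] = 0x61, so P[2] = P[3] = P[4].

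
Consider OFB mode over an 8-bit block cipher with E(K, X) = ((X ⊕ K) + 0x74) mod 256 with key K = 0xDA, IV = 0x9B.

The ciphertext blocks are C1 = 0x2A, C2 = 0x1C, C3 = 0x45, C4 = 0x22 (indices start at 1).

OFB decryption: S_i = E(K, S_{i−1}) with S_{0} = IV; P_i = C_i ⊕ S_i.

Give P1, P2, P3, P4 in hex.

P1: S = E(K, 0x9B) = 0xB5; 0x2A ⊕ 0xB5 = 0x9F.
P2: S = E(K, 0xB5) = 0xE3; 0x1C ⊕ 0xE3 = 0xFF.
P3: S = E(K, 0xE3) = 0xAD; 0x45 ⊕ 0xAD = 0xE8.
P4: S = E(K, 0xAD) = 0xEB; 0x22 ⊕ 0xEB = 0xC9.

P1 = 0x9F, P2 = 0xFF, P3 = 0xE8, P4 = 0xC9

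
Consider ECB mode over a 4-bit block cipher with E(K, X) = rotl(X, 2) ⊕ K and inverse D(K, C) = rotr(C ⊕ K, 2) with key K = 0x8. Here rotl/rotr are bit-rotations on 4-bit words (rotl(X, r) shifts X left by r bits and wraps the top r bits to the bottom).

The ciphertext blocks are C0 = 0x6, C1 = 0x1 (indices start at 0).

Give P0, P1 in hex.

ECB decryption: P_i = D(K, C_i).
P0: D(K, 0x6) = 0xB.
P1: D(K, 0x1) = 0x6.

P0 = 0xB, P1 = 0x6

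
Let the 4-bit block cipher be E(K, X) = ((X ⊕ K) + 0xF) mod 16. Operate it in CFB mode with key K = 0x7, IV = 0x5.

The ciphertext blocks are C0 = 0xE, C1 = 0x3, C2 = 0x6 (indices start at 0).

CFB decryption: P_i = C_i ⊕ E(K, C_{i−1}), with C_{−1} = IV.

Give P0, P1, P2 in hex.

P0: E(K, 0x5) = 0x1; 0xE ⊕ 0x1 = 0xF.
P1: E(K, 0xE) = 0x8; 0x3 ⊕ 0x8 = 0xB.
P2: E(K, 0x3) = 0x3; 0x6 ⊕ 0x3 = 0x5.

P0 = 0xF, P1 = 0xB, P2 = 0x5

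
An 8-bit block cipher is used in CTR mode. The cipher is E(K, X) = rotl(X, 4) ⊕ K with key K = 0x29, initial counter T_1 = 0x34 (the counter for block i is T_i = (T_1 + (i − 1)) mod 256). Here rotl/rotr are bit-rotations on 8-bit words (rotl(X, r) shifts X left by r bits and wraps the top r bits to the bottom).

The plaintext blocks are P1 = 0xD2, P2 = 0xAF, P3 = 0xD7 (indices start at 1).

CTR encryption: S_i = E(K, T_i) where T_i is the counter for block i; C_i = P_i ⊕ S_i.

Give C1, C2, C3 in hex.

C1: T = 0x34, S = E(K, T) = 0x6A; 0xD2 ⊕ 0x6A = 0xB8.
C2: T = 0x35, S = E(K, T) = 0x7A; 0xAF ⊕ 0x7A = 0xD5.
C3: T = 0x36, S = E(K, T) = 0x4A; 0xD7 ⊕ 0x4A = 0x9D.

C1 = 0xB8, C2 = 0xD5, C3 = 0x9D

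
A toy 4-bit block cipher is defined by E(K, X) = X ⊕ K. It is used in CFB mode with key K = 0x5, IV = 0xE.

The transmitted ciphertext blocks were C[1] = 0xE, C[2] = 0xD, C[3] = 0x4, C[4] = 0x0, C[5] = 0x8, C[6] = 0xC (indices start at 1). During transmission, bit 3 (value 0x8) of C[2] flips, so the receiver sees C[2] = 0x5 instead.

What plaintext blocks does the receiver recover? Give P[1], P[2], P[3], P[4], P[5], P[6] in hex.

P[1] = 0x5, P[2] = 0xE, P[3] = 0x4, P[4] = 0x1, P[5] = 0xD, P[6] = 0x1

CFB decryption: P_i = C_i ⊕ E(K, C_{i−1}), with C_{0} = IV.
Only C[2] changed, to 0x5. In CFB, a change in C_i flips the same bit in P_i and garbles P_{i+1}. Decrypting the received ciphertext:
P[1]: E(K, 0xE) = 0xB; 0xE ⊕ 0xB = 0x5.
P[2]: E(K, 0xE) = 0xB; 0x5 ⊕ 0xB = 0xE.
P[3]: E(K, 0x5) = 0x0; 0x4 ⊕ 0x0 = 0x4.
P[4]: E(K, 0x4) = 0x1; 0x0 ⊕ 0x1 = 0x1.
P[5]: E(K, 0x0) = 0x5; 0x8 ⊕ 0x5 = 0xD.
P[6]: E(K, 0x8) = 0xD; 0xC ⊕ 0xD = 0x1.
Blocks that differ from the original plaintext: P[2], P[3].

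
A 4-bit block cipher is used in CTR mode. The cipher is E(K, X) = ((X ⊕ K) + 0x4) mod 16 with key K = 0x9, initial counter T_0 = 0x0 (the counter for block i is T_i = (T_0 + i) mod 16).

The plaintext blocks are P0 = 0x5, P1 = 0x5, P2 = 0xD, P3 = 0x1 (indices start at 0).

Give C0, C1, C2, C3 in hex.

C0 = 0x8, C1 = 0x9, C2 = 0x2, C3 = 0xF

CTR encryption: S_i = E(K, T_i) where T_i is the counter for block i; C_i = P_i ⊕ S_i.
C0: T = 0x0, S = E(K, T) = 0xD; 0x5 ⊕ 0xD = 0x8.
C1: T = 0x1, S = E(K, T) = 0xC; 0x5 ⊕ 0xC = 0x9.
C2: T = 0x2, S = E(K, T) = 0xF; 0xD ⊕ 0xF = 0x2.
C3: T = 0x3, S = E(K, T) = 0xE; 0x1 ⊕ 0xE = 0xF.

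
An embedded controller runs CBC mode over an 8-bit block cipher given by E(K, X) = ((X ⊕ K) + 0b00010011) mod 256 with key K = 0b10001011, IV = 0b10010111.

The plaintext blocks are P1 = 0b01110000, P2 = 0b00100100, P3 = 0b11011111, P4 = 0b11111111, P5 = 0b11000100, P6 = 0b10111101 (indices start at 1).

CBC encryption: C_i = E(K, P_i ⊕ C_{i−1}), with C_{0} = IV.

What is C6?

C1: P1 ⊕ 0b10010111 = 0b11100111; E(K, 0b11100111) = 0b01111111.
C2: P2 ⊕ 0b01111111 = 0b01011011; E(K, 0b01011011) = 0b11100011.
C3: P3 ⊕ 0b11100011 = 0b00111100; E(K, 0b00111100) = 0b11001010.
C4: P4 ⊕ 0b11001010 = 0b00110101; E(K, 0b00110101) = 0b11010001.
C5: P5 ⊕ 0b11010001 = 0b00010101; E(K, 0b00010101) = 0b10110001.
C6: P6 ⊕ 0b10110001 = 0b00001100; E(K, 0b00001100) = 0b10011010.

C6 = 0b10011010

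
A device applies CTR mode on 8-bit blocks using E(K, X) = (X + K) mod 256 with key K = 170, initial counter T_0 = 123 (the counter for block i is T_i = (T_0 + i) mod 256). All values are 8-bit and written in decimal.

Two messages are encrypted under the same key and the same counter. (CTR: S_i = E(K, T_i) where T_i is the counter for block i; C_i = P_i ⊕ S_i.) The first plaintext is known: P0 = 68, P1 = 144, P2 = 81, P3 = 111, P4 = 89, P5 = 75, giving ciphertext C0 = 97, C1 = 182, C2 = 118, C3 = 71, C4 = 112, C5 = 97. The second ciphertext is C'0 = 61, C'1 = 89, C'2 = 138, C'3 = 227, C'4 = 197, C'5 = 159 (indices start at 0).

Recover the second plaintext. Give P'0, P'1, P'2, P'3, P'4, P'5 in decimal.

In CTR with a reused counter, both messages share the same keystream S_i, so C_i ⊕ C'_i = P_i ⊕ P'_i and thus P'_i = P_i ⊕ C_i ⊕ C'_i.
P'0: 68 ⊕ 97 ⊕ 61 = 24.
P'1: 144 ⊕ 182 ⊕ 89 = 127.
P'2: 81 ⊕ 118 ⊕ 138 = 173.
P'3: 111 ⊕ 71 ⊕ 227 = 203.
P'4: 89 ⊕ 112 ⊕ 197 = 236.
P'5: 75 ⊕ 97 ⊕ 159 = 181.

P'0 = 24, P'1 = 127, P'2 = 173, P'3 = 203, P'4 = 236, P'5 = 181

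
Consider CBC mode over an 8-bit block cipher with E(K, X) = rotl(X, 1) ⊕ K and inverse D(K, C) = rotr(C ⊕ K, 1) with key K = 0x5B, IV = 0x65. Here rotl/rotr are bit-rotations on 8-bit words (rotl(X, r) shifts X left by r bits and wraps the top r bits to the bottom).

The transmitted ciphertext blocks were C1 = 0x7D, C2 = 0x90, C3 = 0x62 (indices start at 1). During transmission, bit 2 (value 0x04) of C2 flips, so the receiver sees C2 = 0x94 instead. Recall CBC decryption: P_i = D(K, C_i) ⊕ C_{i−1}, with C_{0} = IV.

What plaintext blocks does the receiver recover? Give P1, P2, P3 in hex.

P1 = 0x76, P2 = 0x9A, P3 = 0x08

Only C2 changed, to 0x94. In CBC, a change in C_i garbles P_i and flips the same bit in P_{i+1}. Decrypting the received ciphertext:
P1: D(K, 0x7D) = 0x13; 0x13 ⊕ 0x65 = 0x76.
P2: D(K, 0x94) = 0xE7; 0xE7 ⊕ 0x7D = 0x9A.
P3: D(K, 0x62) = 0x9C; 0x9C ⊕ 0x94 = 0x08.
Blocks that differ from the original plaintext: P2, P3.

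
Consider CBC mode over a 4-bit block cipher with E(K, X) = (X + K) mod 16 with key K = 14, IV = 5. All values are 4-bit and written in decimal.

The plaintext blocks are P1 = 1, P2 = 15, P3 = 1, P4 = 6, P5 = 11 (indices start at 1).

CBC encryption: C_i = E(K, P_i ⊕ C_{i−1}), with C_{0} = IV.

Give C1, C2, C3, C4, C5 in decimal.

C1 = 2, C2 = 11, C3 = 8, C4 = 12, C5 = 5

C1: P1 ⊕ 5 = 4; E(K, 4) = 2.
C2: P2 ⊕ 2 = 13; E(K, 13) = 11.
C3: P3 ⊕ 11 = 10; E(K, 10) = 8.
C4: P4 ⊕ 8 = 14; E(K, 14) = 12.
C5: P5 ⊕ 12 = 7; E(K, 7) = 5.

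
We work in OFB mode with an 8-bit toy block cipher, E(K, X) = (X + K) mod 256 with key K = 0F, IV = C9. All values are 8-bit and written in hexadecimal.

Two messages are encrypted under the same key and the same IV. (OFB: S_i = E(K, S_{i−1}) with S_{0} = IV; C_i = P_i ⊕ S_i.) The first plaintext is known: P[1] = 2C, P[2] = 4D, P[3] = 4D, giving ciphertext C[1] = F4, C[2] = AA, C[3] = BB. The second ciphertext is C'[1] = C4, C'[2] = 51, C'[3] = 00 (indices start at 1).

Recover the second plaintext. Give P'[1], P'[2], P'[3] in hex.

P'[1] = 1C, P'[2] = B6, P'[3] = F6

In OFB with a reused IV, both messages share the same keystream S_i, so C_i ⊕ C'_i = P_i ⊕ P'_i and thus P'_i = P_i ⊕ C_i ⊕ C'_i.
P'[1]: 2C ⊕ F4 ⊕ C4 = 1C.
P'[2]: 4D ⊕ AA ⊕ 51 = B6.
P'[3]: 4D ⊕ BB ⊕ 00 = F6.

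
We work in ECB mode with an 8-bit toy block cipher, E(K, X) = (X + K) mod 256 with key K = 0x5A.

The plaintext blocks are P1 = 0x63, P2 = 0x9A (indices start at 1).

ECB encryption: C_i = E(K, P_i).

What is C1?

C1 = 0xBD

C1: E(K, 0x63) = 0xBD.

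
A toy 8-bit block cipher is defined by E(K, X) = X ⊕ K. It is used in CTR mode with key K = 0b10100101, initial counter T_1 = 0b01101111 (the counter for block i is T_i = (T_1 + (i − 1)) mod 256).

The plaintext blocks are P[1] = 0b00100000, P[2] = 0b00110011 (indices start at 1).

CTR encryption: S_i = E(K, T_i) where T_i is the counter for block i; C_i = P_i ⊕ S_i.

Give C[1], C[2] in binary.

C[1]: T = 0b01101111, S = E(K, T) = 0b11001010; 0b00100000 ⊕ 0b11001010 = 0b11101010.
C[2]: T = 0b01110000, S = E(K, T) = 0b11010101; 0b00110011 ⊕ 0b11010101 = 0b11100110.

C[1] = 0b11101010, C[2] = 0b11100110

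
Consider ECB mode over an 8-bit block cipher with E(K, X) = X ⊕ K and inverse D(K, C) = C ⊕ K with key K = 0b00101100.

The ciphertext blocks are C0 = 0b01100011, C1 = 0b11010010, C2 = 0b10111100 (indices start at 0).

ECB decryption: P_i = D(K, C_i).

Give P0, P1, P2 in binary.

P0: D(K, 0b01100011) = 0b01001111.
P1: D(K, 0b11010010) = 0b11111110.
P2: D(K, 0b10111100) = 0b10010000.

P0 = 0b01001111, P1 = 0b11111110, P2 = 0b10010000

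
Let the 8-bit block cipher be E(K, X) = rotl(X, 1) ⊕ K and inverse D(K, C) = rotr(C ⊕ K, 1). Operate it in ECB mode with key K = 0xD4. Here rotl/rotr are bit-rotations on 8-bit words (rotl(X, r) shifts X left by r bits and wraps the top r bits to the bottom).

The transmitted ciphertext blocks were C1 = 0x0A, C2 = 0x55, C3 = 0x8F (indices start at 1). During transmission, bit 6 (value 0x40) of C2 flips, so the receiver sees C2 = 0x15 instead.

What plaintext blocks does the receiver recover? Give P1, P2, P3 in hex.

ECB decryption: P_i = D(K, C_i).
Only C2 changed, to 0x15. In ECB, a change in C_i affects only P_i. Decrypting the received ciphertext:
P1: D(K, 0x0A) = 0x6F.
P2: D(K, 0x15) = 0xE0.
P3: D(K, 0x8F) = 0xAD.
Blocks that differ from the original plaintext: P2.

P1 = 0x6F, P2 = 0xE0, P3 = 0xAD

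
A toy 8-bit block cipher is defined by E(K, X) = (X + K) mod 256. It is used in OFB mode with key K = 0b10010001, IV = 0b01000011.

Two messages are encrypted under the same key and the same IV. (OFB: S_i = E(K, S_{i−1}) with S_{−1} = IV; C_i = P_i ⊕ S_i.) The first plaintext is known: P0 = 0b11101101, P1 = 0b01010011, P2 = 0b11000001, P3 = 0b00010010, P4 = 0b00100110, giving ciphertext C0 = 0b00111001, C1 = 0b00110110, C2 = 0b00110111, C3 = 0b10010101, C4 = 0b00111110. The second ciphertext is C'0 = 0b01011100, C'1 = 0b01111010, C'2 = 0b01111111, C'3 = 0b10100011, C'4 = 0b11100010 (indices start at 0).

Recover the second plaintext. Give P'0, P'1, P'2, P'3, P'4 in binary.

P'0 = 0b10001000, P'1 = 0b00011111, P'2 = 0b10001001, P'3 = 0b00100100, P'4 = 0b11111010

In OFB with a reused IV, both messages share the same keystream S_i, so C_i ⊕ C'_i = P_i ⊕ P'_i and thus P'_i = P_i ⊕ C_i ⊕ C'_i.
P'0: 0b11101101 ⊕ 0b00111001 ⊕ 0b01011100 = 0b10001000.
P'1: 0b01010011 ⊕ 0b00110110 ⊕ 0b01111010 = 0b00011111.
P'2: 0b11000001 ⊕ 0b00110111 ⊕ 0b01111111 = 0b10001001.
P'3: 0b00010010 ⊕ 0b10010101 ⊕ 0b10100011 = 0b00100100.
P'4: 0b00100110 ⊕ 0b00111110 ⊕ 0b11100010 = 0b11111010.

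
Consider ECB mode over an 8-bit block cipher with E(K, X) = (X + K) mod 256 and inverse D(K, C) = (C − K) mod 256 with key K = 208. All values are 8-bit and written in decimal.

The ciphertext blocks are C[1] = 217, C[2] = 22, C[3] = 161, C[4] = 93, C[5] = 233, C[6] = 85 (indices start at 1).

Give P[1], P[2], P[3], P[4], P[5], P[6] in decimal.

ECB decryption: P_i = D(K, C_i).
P[1]: D(K, 217) = 9.
P[2]: D(K, 22) = 70.
P[3]: D(K, 161) = 209.
P[4]: D(K, 93) = 141.
P[5]: D(K, 233) = 25.
P[6]: D(K, 85) = 133.

P[1] = 9, P[2] = 70, P[3] = 209, P[4] = 141, P[5] = 25, P[6] = 133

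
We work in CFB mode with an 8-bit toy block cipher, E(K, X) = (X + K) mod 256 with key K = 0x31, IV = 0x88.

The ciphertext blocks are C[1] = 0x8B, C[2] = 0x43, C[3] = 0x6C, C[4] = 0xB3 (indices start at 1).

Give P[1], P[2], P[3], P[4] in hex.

CFB decryption: P_i = C_i ⊕ E(K, C_{i−1}), with C_{0} = IV.
P[1]: E(K, 0x88) = 0xB9; 0x8B ⊕ 0xB9 = 0x32.
P[2]: E(K, 0x8B) = 0xBC; 0x43 ⊕ 0xBC = 0xFF.
P[3]: E(K, 0x43) = 0x74; 0x6C ⊕ 0x74 = 0x18.
P[4]: E(K, 0x6C) = 0x9D; 0xB3 ⊕ 0x9D = 0x2E.

P[1] = 0x32, P[2] = 0xFF, P[3] = 0x18, P[4] = 0x2E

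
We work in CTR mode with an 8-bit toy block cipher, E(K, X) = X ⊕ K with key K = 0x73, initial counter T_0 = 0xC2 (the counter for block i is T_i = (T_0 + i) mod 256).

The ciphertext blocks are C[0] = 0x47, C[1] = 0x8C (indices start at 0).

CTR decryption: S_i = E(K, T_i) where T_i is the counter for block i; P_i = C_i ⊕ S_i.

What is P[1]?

P[1] = 0x3C

P[1]: T = 0xC3, S = E(K, T) = 0xB0; 0x8C ⊕ 0xB0 = 0x3C.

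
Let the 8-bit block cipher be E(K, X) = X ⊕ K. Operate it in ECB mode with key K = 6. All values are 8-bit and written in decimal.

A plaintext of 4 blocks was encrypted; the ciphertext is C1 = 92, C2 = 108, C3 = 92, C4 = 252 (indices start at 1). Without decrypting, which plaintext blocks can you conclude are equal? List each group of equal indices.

ECB encrypts each block independently with the same key, so equal ciphertext blocks imply equal plaintext blocks.
C1 = C3 = 92, so P1 = P3.

P1 = P3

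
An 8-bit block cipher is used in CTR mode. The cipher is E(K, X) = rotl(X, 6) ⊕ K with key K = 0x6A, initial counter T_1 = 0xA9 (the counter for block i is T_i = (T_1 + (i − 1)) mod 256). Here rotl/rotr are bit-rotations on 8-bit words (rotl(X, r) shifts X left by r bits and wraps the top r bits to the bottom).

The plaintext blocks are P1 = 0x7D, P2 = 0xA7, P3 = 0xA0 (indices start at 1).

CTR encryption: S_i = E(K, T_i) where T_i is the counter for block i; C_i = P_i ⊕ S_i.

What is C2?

C1: T = 0xA9, S = E(K, T) = 0x00; 0x7D ⊕ 0x00 = 0x7D.
C2: T = 0xAA, S = E(K, T) = 0xC0; 0xA7 ⊕ 0xC0 = 0x67.

C2 = 0x67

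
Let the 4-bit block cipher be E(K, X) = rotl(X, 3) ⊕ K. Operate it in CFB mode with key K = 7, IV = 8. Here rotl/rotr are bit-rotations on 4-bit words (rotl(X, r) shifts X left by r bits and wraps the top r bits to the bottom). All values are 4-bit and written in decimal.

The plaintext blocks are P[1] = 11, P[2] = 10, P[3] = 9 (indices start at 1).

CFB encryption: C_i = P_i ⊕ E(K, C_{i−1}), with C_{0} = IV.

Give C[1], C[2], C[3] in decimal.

C[1] = 8, C[2] = 9, C[3] = 2

C[1]: E(K, 8) = 3; 11 ⊕ 3 = 8.
C[2]: E(K, 8) = 3; 10 ⊕ 3 = 9.
C[3]: E(K, 9) = 11; 9 ⊕ 11 = 2.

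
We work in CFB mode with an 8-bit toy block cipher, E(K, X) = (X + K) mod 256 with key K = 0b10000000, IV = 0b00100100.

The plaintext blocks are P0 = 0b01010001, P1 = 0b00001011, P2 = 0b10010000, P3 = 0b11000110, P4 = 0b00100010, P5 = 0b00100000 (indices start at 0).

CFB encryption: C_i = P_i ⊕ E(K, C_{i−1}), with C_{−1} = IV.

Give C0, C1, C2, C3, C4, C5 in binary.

C0 = 0b11110101, C1 = 0b01111110, C2 = 0b01101110, C3 = 0b00101000, C4 = 0b10001010, C5 = 0b00101010

C0: E(K, 0b00100100) = 0b10100100; 0b01010001 ⊕ 0b10100100 = 0b11110101.
C1: E(K, 0b11110101) = 0b01110101; 0b00001011 ⊕ 0b01110101 = 0b01111110.
C2: E(K, 0b01111110) = 0b11111110; 0b10010000 ⊕ 0b11111110 = 0b01101110.
C3: E(K, 0b01101110) = 0b11101110; 0b11000110 ⊕ 0b11101110 = 0b00101000.
C4: E(K, 0b00101000) = 0b10101000; 0b00100010 ⊕ 0b10101000 = 0b10001010.
C5: E(K, 0b10001010) = 0b00001010; 0b00100000 ⊕ 0b00001010 = 0b00101010.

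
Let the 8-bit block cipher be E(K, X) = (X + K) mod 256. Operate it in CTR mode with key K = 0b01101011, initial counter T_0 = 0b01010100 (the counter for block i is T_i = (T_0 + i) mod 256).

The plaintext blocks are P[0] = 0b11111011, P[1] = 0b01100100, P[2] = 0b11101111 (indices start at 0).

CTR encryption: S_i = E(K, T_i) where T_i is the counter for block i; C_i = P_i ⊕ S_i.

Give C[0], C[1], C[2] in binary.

C[0] = 0b01000100, C[1] = 0b10100100, C[2] = 0b00101110

C[0]: T = 0b01010100, S = E(K, T) = 0b10111111; 0b11111011 ⊕ 0b10111111 = 0b01000100.
C[1]: T = 0b01010101, S = E(K, T) = 0b11000000; 0b01100100 ⊕ 0b11000000 = 0b10100100.
C[2]: T = 0b01010110, S = E(K, T) = 0b11000001; 0b11101111 ⊕ 0b11000001 = 0b00101110.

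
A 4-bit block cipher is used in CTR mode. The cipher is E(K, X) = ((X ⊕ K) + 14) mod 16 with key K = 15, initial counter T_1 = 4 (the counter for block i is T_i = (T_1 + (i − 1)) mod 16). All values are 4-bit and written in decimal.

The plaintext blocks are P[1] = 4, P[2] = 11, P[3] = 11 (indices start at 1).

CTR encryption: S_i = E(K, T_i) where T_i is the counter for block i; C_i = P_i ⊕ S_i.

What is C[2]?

C[1]: T = 4, S = E(K, T) = 9; 4 ⊕ 9 = 13.
C[2]: T = 5, S = E(K, T) = 8; 11 ⊕ 8 = 3.

C[2] = 3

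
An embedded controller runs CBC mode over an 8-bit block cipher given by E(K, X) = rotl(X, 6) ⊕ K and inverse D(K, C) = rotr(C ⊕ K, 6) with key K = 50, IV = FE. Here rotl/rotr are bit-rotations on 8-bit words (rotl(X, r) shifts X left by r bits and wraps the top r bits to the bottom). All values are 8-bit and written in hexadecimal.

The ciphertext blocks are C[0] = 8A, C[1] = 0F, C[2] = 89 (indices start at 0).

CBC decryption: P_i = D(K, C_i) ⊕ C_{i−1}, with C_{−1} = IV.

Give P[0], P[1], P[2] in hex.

P[0] = 95, P[1] = F7, P[2] = 68

P[0]: D(K, 8A) = 6B; 6B ⊕ FE = 95.
P[1]: D(K, 0F) = 7D; 7D ⊕ 8A = F7.
P[2]: D(K, 89) = 67; 67 ⊕ 0F = 68.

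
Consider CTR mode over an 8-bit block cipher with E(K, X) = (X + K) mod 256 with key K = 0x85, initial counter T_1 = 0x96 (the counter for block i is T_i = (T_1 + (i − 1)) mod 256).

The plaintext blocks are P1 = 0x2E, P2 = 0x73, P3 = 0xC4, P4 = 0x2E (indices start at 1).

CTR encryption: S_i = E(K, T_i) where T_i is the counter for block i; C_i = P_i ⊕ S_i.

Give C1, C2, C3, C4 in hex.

C1 = 0x35, C2 = 0x6F, C3 = 0xD9, C4 = 0x30

C1: T = 0x96, S = E(K, T) = 0x1B; 0x2E ⊕ 0x1B = 0x35.
C2: T = 0x97, S = E(K, T) = 0x1C; 0x73 ⊕ 0x1C = 0x6F.
C3: T = 0x98, S = E(K, T) = 0x1D; 0xC4 ⊕ 0x1D = 0xD9.
C4: T = 0x99, S = E(K, T) = 0x1E; 0x2E ⊕ 0x1E = 0x30.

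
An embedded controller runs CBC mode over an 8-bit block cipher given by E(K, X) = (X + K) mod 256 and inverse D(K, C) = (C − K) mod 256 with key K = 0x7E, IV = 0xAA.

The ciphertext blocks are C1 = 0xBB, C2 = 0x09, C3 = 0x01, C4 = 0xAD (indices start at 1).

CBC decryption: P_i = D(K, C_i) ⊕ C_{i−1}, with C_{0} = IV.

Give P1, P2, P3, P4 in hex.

P1 = 0x97, P2 = 0x30, P3 = 0x8A, P4 = 0x2E

P1: D(K, 0xBB) = 0x3D; 0x3D ⊕ 0xAA = 0x97.
P2: D(K, 0x09) = 0x8B; 0x8B ⊕ 0xBB = 0x30.
P3: D(K, 0x01) = 0x83; 0x83 ⊕ 0x09 = 0x8A.
P4: D(K, 0xAD) = 0x2F; 0x2F ⊕ 0x01 = 0x2E.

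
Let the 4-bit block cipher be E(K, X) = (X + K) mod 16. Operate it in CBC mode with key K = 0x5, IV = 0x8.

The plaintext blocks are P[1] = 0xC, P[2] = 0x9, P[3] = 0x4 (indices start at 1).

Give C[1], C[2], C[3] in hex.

C[1] = 0x9, C[2] = 0x5, C[3] = 0x6

CBC encryption: C_i = E(K, P_i ⊕ C_{i−1}), with C_{0} = IV.
C[1]: P[1] ⊕ 0x8 = 0x4; E(K, 0x4) = 0x9.
C[2]: P[2] ⊕ 0x9 = 0x0; E(K, 0x0) = 0x5.
C[3]: P[3] ⊕ 0x5 = 0x1; E(K, 0x1) = 0x6.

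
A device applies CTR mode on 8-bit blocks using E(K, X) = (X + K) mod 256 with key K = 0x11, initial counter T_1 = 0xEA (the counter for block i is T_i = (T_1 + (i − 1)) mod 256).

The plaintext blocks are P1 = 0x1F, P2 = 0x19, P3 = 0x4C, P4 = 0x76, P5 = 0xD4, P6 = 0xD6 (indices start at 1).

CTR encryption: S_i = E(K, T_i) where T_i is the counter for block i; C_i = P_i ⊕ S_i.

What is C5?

C5 = 0x2B

C1: T = 0xEA, S = E(K, T) = 0xFB; 0x1F ⊕ 0xFB = 0xE4.
C2: T = 0xEB, S = E(K, T) = 0xFC; 0x19 ⊕ 0xFC = 0xE5.
C3: T = 0xEC, S = E(K, T) = 0xFD; 0x4C ⊕ 0xFD = 0xB1.
C4: T = 0xED, S = E(K, T) = 0xFE; 0x76 ⊕ 0xFE = 0x88.
C5: T = 0xEE, S = E(K, T) = 0xFF; 0xD4 ⊕ 0xFF = 0x2B.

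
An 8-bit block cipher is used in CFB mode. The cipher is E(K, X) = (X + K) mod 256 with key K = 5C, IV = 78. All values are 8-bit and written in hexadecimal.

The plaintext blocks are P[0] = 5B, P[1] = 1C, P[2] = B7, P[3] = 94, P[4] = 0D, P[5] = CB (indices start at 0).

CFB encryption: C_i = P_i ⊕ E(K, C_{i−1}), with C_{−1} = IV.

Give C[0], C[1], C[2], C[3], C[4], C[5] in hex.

C[0] = 8F, C[1] = F7, C[2] = E4, C[3] = D4, C[4] = 3D, C[5] = 52

C[0]: E(K, 78) = D4; 5B ⊕ D4 = 8F.
C[1]: E(K, 8F) = EB; 1C ⊕ EB = F7.
C[2]: E(K, F7) = 53; B7 ⊕ 53 = E4.
C[3]: E(K, E4) = 40; 94 ⊕ 40 = D4.
C[4]: E(K, D4) = 30; 0D ⊕ 30 = 3D.
C[5]: E(K, 3D) = 99; CB ⊕ 99 = 52.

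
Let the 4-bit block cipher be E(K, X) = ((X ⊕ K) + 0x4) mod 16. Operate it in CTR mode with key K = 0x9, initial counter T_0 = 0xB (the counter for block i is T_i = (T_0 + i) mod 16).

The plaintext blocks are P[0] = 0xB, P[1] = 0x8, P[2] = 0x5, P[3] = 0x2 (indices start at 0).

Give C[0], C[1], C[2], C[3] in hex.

C[0] = 0xD, C[1] = 0x1, C[2] = 0xD, C[3] = 0x9

CTR encryption: S_i = E(K, T_i) where T_i is the counter for block i; C_i = P_i ⊕ S_i.
C[0]: T = 0xB, S = E(K, T) = 0x6; 0xB ⊕ 0x6 = 0xD.
C[1]: T = 0xC, S = E(K, T) = 0x9; 0x8 ⊕ 0x9 = 0x1.
C[2]: T = 0xD, S = E(K, T) = 0x8; 0x5 ⊕ 0x8 = 0xD.
C[3]: T = 0xE, S = E(K, T) = 0xB; 0x2 ⊕ 0xB = 0x9.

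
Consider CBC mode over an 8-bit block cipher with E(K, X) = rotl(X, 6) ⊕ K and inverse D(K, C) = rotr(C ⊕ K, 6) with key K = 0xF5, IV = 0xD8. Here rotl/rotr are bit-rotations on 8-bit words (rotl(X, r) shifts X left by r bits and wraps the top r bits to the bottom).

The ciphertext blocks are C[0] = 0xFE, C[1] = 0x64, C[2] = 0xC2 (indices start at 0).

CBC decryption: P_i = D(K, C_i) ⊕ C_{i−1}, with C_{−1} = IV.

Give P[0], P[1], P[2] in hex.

P[0]: D(K, 0xFE) = 0x2C; 0x2C ⊕ 0xD8 = 0xF4.
P[1]: D(K, 0x64) = 0x46; 0x46 ⊕ 0xFE = 0xB8.
P[2]: D(K, 0xC2) = 0xDC; 0xDC ⊕ 0x64 = 0xB8.

P[0] = 0xF4, P[1] = 0xB8, P[2] = 0xB8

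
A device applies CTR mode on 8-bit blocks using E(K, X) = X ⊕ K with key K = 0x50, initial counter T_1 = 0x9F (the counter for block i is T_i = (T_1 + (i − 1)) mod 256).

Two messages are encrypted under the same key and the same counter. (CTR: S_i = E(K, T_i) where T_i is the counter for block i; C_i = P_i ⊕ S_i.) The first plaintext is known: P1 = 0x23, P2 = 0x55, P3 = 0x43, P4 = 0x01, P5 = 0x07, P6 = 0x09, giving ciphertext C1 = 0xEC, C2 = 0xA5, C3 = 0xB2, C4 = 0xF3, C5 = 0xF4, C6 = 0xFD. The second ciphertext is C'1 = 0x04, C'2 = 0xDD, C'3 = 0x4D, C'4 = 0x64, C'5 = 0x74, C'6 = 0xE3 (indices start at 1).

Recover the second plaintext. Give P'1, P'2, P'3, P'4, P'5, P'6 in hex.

P'1 = 0xCB, P'2 = 0x2D, P'3 = 0xBC, P'4 = 0x96, P'5 = 0x87, P'6 = 0x17

In CTR with a reused counter, both messages share the same keystream S_i, so C_i ⊕ C'_i = P_i ⊕ P'_i and thus P'_i = P_i ⊕ C_i ⊕ C'_i.
P'1: 0x23 ⊕ 0xEC ⊕ 0x04 = 0xCB.
P'2: 0x55 ⊕ 0xA5 ⊕ 0xDD = 0x2D.
P'3: 0x43 ⊕ 0xB2 ⊕ 0x4D = 0xBC.
P'4: 0x01 ⊕ 0xF3 ⊕ 0x64 = 0x96.
P'5: 0x07 ⊕ 0xF4 ⊕ 0x74 = 0x87.
P'6: 0x09 ⊕ 0xFD ⊕ 0xE3 = 0x17.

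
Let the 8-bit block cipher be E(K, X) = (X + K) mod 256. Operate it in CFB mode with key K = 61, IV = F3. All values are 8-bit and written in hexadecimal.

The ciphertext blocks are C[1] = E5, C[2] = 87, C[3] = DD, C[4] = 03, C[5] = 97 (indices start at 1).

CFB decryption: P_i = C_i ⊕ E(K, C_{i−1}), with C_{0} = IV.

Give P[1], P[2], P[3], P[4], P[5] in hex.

P[1] = B1, P[2] = C1, P[3] = 35, P[4] = 3D, P[5] = F3

P[1]: E(K, F3) = 54; E5 ⊕ 54 = B1.
P[2]: E(K, E5) = 46; 87 ⊕ 46 = C1.
P[3]: E(K, 87) = E8; DD ⊕ E8 = 35.
P[4]: E(K, DD) = 3E; 03 ⊕ 3E = 3D.
P[5]: E(K, 03) = 64; 97 ⊕ 64 = F3.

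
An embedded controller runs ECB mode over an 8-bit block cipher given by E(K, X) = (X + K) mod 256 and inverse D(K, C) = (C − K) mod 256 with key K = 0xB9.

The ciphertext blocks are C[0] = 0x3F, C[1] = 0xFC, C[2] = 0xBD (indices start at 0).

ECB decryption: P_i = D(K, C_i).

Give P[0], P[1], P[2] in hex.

P[0]: D(K, 0x3F) = 0x86.
P[1]: D(K, 0xFC) = 0x43.
P[2]: D(K, 0xBD) = 0x04.

P[0] = 0x86, P[1] = 0x43, P[2] = 0x04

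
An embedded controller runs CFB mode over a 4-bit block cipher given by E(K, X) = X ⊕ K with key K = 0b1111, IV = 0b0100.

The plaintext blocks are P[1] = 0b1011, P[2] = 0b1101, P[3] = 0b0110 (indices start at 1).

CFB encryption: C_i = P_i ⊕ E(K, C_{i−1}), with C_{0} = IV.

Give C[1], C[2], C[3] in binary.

C[1]: E(K, 0b0100) = 0b1011; 0b1011 ⊕ 0b1011 = 0b0000.
C[2]: E(K, 0b0000) = 0b1111; 0b1101 ⊕ 0b1111 = 0b0010.
C[3]: E(K, 0b0010) = 0b1101; 0b0110 ⊕ 0b1101 = 0b1011.

C[1] = 0b0000, C[2] = 0b0010, C[3] = 0b1011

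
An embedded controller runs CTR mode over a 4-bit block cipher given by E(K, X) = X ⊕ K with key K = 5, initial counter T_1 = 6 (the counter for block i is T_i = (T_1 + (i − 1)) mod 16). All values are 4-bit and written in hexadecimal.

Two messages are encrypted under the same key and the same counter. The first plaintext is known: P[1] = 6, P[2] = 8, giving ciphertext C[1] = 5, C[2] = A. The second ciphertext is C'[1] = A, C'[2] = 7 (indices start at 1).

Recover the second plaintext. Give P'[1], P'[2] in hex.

P'[1] = 9, P'[2] = 5

In CTR with a reused counter, both messages share the same keystream S_i, so C_i ⊕ C'_i = P_i ⊕ P'_i and thus P'_i = P_i ⊕ C_i ⊕ C'_i.
P'[1]: 6 ⊕ 5 ⊕ A = 9.
P'[2]: 8 ⊕ A ⊕ 7 = 5.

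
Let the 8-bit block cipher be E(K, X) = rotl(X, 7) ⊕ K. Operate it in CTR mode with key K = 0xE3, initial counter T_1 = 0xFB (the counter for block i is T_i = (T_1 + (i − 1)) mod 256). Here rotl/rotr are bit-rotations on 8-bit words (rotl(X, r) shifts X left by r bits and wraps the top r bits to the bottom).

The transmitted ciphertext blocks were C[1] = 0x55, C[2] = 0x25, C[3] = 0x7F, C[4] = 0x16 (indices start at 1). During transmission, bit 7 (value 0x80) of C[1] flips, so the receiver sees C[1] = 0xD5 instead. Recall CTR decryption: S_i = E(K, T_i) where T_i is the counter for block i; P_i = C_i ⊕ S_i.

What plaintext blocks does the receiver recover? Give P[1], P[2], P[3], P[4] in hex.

Only C[1] changed, to 0xD5. In CTR, a change in C_i flips the same bit in P_i only; the keystream is unaffected. Decrypting the received ciphertext:
P[1]: T = 0xFB, S = E(K, T) = 0x1E; 0xD5 ⊕ 0x1E = 0xCB.
P[2]: T = 0xFC, S = E(K, T) = 0x9D; 0x25 ⊕ 0x9D = 0xB8.
P[3]: T = 0xFD, S = E(K, T) = 0x1D; 0x7F ⊕ 0x1D = 0x62.
P[4]: T = 0xFE, S = E(K, T) = 0x9C; 0x16 ⊕ 0x9C = 0x8A.
Blocks that differ from the original plaintext: P[1].

P[1] = 0xCB, P[2] = 0xB8, P[3] = 0x62, P[4] = 0x8A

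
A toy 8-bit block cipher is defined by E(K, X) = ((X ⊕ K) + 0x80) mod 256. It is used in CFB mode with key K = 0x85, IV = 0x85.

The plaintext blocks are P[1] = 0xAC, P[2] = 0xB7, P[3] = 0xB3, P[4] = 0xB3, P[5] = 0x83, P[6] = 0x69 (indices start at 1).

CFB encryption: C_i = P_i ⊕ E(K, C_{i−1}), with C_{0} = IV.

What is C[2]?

C[1]: E(K, 0x85) = 0x80; 0xAC ⊕ 0x80 = 0x2C.
C[2]: E(K, 0x2C) = 0x29; 0xB7 ⊕ 0x29 = 0x9E.

C[2] = 0x9E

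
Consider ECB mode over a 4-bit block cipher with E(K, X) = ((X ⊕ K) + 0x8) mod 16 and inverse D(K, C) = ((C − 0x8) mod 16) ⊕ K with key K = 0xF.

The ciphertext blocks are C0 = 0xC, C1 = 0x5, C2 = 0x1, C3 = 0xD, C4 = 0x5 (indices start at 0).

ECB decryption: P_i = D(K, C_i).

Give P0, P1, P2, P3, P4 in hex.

P0 = 0xB, P1 = 0x2, P2 = 0x6, P3 = 0xA, P4 = 0x2

P0: D(K, 0xC) = 0xB.
P1: D(K, 0x5) = 0x2.
P2: D(K, 0x1) = 0x6.
P3: D(K, 0xD) = 0xA.
P4: D(K, 0x5) = 0x2.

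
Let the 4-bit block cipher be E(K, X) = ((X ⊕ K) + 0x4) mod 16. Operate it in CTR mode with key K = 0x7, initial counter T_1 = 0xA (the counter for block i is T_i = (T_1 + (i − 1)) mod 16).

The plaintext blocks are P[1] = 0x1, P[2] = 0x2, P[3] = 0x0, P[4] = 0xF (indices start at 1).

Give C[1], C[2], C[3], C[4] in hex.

C[1] = 0x0, C[2] = 0x2, C[3] = 0xF, C[4] = 0x1

CTR encryption: S_i = E(K, T_i) where T_i is the counter for block i; C_i = P_i ⊕ S_i.
C[1]: T = 0xA, S = E(K, T) = 0x1; 0x1 ⊕ 0x1 = 0x0.
C[2]: T = 0xB, S = E(K, T) = 0x0; 0x2 ⊕ 0x0 = 0x2.
C[3]: T = 0xC, S = E(K, T) = 0xF; 0x0 ⊕ 0xF = 0xF.
C[4]: T = 0xD, S = E(K, T) = 0xE; 0xF ⊕ 0xE = 0x1.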